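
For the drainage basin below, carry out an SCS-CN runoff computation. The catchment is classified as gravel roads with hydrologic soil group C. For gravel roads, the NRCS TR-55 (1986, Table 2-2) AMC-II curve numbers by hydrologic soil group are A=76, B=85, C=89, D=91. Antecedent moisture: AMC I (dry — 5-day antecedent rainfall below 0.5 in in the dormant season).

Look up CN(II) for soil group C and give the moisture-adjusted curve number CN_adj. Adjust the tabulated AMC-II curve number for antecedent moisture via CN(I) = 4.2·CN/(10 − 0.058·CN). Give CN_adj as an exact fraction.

CN_adj = 186900/2419 ≈ 77.263

NRCS table: gravel roads, soil group C → CN(II) = 89
Dry (AMC I): CN(I) = 4.2·89/(10 − 0.058·89) = (1869/5)/(2419/500) = 186900/2419 ≈ 77.263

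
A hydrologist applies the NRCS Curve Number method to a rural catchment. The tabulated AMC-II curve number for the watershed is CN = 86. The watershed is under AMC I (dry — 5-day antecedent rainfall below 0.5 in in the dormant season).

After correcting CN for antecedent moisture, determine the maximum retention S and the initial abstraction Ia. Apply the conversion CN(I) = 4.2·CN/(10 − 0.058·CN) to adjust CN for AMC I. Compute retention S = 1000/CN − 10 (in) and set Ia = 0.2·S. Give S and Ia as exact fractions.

Adjust CN=86 to AMC I: 4.2·86/(10 − 0.058·86) → (1806/5) ÷ (1253/250) = 12900/179 ≈ 72.067
S = 1000/(12900/179) − 10 = 500/129 in ≈ 3.876 in
Ia = 0.2·(500/129) = 100/129 in ≈ 0.775 in

S = 500/129 in ≈ 3.876 in; Ia = 100/129 in ≈ 0.775 in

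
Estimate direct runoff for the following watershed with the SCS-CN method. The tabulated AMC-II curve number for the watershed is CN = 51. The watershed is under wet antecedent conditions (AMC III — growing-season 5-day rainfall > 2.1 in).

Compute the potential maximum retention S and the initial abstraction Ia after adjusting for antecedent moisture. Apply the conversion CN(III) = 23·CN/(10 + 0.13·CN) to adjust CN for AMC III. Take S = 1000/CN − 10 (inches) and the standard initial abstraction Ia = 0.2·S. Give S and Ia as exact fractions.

S = 4900/1173 in ≈ 4.177 in; Ia = 980/1173 in ≈ 0.835 in

Wet (AMC III): CN(III) = 23·51/(10 + 0.13·51) = 1173/(1663/100) = 117300/1663 ≈ 70.535
S = 1000/(117300/1663) − 10 = 4900/1173 in ≈ 4.177 in
Initial abstraction Ia = S/5 = (4900/1173)/5 = 980/1173 ≈ 0.835 in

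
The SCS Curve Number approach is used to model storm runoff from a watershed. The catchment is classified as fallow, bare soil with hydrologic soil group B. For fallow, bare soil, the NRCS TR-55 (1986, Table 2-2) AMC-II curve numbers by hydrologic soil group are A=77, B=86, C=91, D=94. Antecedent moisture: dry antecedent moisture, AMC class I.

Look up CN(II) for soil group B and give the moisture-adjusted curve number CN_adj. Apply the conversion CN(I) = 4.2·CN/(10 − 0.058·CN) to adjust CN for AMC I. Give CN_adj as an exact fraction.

NRCS table: fallow, bare soil, soil group B → CN(II) = 86
Dry (AMC I): CN(I) = 4.2·86/(10 − 0.058·86) = (1806/5)/(1253/250) = 12900/179 ≈ 72.067

CN_adj = 12900/179 ≈ 72.067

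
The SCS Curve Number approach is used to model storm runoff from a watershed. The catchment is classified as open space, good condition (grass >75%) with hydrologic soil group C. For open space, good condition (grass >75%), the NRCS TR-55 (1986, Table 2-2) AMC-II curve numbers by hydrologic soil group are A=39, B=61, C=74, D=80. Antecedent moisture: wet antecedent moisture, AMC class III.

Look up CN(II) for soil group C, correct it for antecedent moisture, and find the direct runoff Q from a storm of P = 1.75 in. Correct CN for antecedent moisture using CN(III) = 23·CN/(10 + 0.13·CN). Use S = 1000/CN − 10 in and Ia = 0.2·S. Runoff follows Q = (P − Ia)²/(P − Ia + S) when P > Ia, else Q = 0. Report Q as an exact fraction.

Q = 24176889/34438268 in ≈ 0.702 in

NRCS table: open space, good condition (grass >75%), soil group C → CN(II) = 74
Wet (AMC III): CN(III) = 23·74/(10 + 0.13·74) = 1702/(981/50) = 85100/981 ≈ 86.748
Max retention: S = 1000/(85100/981) − 10 = 1300/851 in (≈ 1.528 in)
Ia = 0.2·(1300/851) = 260/851 in ≈ 0.306 in
Since P=1.750 > Ia=0.306: effective rainfall P−Ia = 4917/3404 in
Q = (4917/3404)²/((4917/3404) + 1300/851) = (24176889/11587216)/(10117/3404) = 24176889/34438268 in ≈ 0.702 in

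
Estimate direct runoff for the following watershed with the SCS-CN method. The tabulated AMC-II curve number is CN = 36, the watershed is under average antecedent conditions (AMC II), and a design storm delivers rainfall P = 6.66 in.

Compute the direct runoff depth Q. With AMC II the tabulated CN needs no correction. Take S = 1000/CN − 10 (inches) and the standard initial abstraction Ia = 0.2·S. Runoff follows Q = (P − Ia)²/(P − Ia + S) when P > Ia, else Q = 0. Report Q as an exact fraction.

AMC II — tabulated CN = 36 applies directly.
S = 1000/36 − 10 = 160/9 in ≈ 17.778 in
Ia = 0.2·(160/9) = 32/9 in ≈ 3.556 in
Excess rainfall: 6.660 − 3.556 = 3.104 in; P > Ia so Q > 0
Q = (1397/450)²/((1397/450) + 160/9) = (1951609/202500)/(9397/450) = 1951609/4228650 in ≈ 0.462 in

Q = 1951609/4228650 in ≈ 0.462 in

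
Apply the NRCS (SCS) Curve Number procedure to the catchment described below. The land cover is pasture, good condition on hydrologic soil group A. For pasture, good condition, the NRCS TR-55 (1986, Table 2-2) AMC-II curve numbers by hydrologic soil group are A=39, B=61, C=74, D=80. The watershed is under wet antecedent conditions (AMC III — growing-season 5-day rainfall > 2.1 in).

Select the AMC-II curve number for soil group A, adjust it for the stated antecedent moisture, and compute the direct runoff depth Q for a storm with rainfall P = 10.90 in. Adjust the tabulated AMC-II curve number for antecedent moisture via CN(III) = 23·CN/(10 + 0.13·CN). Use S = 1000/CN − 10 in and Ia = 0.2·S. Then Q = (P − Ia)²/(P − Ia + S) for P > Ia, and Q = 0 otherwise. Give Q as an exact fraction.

NRCS table: pasture, good condition, soil group A → CN(II) = 39
CN(III) from CN(II)=39: (23·39)/(10 + 0.13·39) = 89700/1507 ≈ 59.522
S = 1000/(89700/1507) − 10 = 6100/897 in ≈ 6.800 in
Initial abstraction Ia = S/5 = (6100/897)/5 = 1220/897 ≈ 1.360 in
Since P=10.900 > Ia=1.360: effective rainfall P−Ia = 85573/8970 in
Q: (85573/8970)² ÷ (146573/8970) = 7322738329/1314759810 in (≈ 5.570 in)

Q = 7322738329/1314759810 in ≈ 5.570 in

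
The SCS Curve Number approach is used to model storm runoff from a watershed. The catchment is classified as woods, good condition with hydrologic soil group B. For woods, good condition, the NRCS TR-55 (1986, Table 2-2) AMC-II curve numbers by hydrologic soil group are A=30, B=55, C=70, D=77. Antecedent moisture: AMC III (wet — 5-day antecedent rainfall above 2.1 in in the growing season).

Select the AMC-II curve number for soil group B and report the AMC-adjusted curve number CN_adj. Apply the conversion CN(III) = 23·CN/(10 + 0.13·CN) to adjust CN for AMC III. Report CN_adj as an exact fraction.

NRCS table: woods, good condition, soil group B → CN(II) = 55
CN(III) from CN(II)=55: (23·55)/(10 + 0.13·55) = 25300/343 ≈ 73.761

CN_adj = 25300/343 ≈ 73.761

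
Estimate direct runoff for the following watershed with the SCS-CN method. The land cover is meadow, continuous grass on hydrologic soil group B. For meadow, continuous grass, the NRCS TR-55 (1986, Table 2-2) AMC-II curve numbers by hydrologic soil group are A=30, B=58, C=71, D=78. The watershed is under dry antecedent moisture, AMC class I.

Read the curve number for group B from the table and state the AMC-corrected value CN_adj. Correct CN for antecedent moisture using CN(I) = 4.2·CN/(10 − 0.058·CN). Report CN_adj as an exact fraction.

CN_adj = 2900/79 ≈ 36.709

NRCS table: meadow, continuous grass, soil group B → CN(II) = 58
CN(I) from CN(II)=58: (4.2·58)/(10 − 0.058·58) = 2900/79 ≈ 36.709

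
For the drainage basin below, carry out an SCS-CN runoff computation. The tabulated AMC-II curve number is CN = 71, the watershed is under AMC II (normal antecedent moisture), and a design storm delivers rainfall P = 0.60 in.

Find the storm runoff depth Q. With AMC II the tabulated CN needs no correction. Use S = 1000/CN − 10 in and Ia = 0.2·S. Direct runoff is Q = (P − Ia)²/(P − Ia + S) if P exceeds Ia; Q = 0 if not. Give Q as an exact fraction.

Average conditions: CN = 71 (no AMC adjustment).
Max retention: S = 1000/71 − 10 = 290/71 in (≈ 4.085 in)
Ia = 0.2S: 0.2·4.085 = 0.817 in (exactly 58/71)
P = 0.600 ≤ Ia = 0.817 in: entire storm abstracted, Q = 0.

Q = 0 in ≈ 0.000 in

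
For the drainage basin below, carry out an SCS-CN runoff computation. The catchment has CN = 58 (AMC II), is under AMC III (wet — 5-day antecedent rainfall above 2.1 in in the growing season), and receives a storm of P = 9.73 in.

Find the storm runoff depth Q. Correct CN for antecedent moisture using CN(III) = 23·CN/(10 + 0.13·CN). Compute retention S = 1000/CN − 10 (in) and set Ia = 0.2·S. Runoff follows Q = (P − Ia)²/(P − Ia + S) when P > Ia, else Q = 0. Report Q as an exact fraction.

Q = 52634010583/7784757100 in ≈ 6.761 in

Wet (AMC III): CN(III) = 23·58/(10 + 0.13·58) = 1334/(877/50) = 66700/877 ≈ 76.055
Max retention: S = 1000/(66700/877) − 10 = 2100/667 in (≈ 3.148 in)
Initial abstraction Ia = S/5 = (2100/667)/5 = 420/667 ≈ 0.630 in
Since P=9.730 > Ia=0.630: effective rainfall P−Ia = 606991/66700 in
Q: (606991/66700)² ÷ (816991/66700) = 52634010583/7784757100 in (≈ 6.761 in)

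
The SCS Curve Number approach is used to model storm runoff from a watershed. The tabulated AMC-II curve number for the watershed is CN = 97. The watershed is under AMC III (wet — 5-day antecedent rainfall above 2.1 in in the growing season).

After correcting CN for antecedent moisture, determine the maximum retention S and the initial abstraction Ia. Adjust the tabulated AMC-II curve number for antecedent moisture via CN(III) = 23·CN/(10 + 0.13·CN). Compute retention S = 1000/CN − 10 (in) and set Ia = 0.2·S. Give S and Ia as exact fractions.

CN(III) from CN(II)=97: (23·97)/(10 + 0.13·97) = 223100/2261 ≈ 98.673
Retention S: 1000/CN − 10 with CN=98.673 → S = 300/2231 ≈ 0.134 in
Initial abstraction Ia = S/5 = (300/2231)/5 = 60/2231 ≈ 0.027 in

S = 300/2231 in ≈ 0.134 in; Ia = 60/2231 in ≈ 0.027 in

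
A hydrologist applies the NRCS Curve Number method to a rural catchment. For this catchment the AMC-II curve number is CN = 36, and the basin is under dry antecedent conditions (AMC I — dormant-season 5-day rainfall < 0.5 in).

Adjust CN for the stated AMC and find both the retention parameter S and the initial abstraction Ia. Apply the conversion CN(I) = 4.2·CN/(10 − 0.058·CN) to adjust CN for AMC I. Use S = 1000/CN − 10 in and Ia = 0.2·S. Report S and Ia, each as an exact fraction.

S = 8000/189 in ≈ 42.328 in; Ia = 1600/189 in ≈ 8.466 in

Adjust CN=36 to AMC I: 4.2·36/(10 − 0.058·36) → (756/5) ÷ (989/125) = 18900/989 ≈ 19.110
Retention S: 1000/CN − 10 with CN=19.110 → S = 8000/189 ≈ 42.328 in
Ia = 0.2S: 0.2·42.328 = 8.466 in (exactly 1600/189)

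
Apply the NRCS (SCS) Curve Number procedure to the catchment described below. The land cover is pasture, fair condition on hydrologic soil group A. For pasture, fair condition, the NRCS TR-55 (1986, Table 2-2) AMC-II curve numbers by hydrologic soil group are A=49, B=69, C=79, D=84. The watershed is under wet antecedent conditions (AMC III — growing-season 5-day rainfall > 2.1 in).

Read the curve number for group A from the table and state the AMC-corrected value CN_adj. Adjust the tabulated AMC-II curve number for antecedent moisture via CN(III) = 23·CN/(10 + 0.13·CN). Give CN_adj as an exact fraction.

NRCS table: pasture, fair condition, soil group A → CN(II) = 49
Wet (AMC III): CN(III) = 23·49/(10 + 0.13·49) = 1127/(1637/100) = 112700/1637 ≈ 68.845

CN_adj = 112700/1637 ≈ 68.845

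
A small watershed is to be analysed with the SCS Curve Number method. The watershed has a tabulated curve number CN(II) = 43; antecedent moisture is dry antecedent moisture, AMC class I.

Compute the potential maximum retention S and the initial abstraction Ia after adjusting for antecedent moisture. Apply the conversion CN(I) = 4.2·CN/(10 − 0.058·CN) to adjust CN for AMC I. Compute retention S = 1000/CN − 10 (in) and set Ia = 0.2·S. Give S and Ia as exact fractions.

Adjust CN=43 to AMC I: 4.2·43/(10 − 0.058·43) → (903/5) ÷ (3753/500) = 30100/1251 ≈ 24.061
Retention S: 1000/CN − 10 with CN=24.061 → S = 9500/301 ≈ 31.561 in
Ia = 0.2S: 0.2·31.561 = 6.312 in (exactly 1900/301)

S = 9500/301 in ≈ 31.561 in; Ia = 1900/301 in ≈ 6.312 in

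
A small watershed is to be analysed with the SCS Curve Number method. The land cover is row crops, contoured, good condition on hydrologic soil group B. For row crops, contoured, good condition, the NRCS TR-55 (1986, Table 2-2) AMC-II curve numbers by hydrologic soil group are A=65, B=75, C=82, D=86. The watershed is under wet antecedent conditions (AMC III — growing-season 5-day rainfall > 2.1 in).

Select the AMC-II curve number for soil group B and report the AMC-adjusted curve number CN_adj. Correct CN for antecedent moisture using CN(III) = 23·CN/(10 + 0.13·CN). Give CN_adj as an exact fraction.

NRCS table: row crops, contoured, good condition, soil group B → CN(II) = 75
Wet (AMC III): CN(III) = 23·75/(10 + 0.13·75) = 1725/(79/4) = 6900/79 ≈ 87.342

CN_adj = 6900/79 ≈ 87.342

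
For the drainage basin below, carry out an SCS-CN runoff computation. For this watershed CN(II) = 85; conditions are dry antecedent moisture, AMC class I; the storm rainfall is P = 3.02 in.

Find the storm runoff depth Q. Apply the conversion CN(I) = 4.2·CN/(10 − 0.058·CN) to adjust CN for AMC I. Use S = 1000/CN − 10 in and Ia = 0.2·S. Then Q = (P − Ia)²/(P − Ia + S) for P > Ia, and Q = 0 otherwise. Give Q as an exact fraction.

Q = 168194961/225915550 in ≈ 0.745 in

CN(I) from CN(II)=85: (4.2·85)/(10 − 0.058·85) = 11900/169 ≈ 70.414
S = 1000/(11900/169) − 10 = 500/119 in ≈ 4.202 in
Ia = 0.2S: 0.2·4.202 = 0.840 in (exactly 100/119)
Since P=3.020 > Ia=0.840: effective rainfall P−Ia = 12969/5950 in
Q: (12969/5950)² ÷ (37969/5950) = 168194961/225915550 in (≈ 0.745 in)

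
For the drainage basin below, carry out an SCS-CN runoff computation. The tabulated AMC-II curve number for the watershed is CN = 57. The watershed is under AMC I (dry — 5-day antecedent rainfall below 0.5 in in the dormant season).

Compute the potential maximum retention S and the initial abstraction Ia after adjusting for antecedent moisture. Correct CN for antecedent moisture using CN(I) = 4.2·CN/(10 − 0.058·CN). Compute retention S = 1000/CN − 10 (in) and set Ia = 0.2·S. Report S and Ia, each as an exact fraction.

S = 21500/1197 in ≈ 17.962 in; Ia = 4300/1197 in ≈ 3.592 in

Dry (AMC I): CN(I) = 4.2·57/(10 − 0.058·57) = (1197/5)/(3347/500) = 119700/3347 ≈ 35.763
Retention S: 1000/CN − 10 with CN=35.763 → S = 21500/1197 ≈ 17.962 in
Ia = 0.2S: 0.2·17.962 = 3.592 in (exactly 4300/1197)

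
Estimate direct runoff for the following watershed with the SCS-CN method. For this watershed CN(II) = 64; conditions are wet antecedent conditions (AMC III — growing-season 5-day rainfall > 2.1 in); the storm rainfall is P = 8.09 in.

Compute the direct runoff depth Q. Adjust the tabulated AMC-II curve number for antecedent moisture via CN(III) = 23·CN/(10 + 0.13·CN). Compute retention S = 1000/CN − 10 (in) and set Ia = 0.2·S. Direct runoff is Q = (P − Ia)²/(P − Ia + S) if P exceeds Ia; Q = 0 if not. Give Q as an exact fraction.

Q = 76405081/13286525 in ≈ 5.751 in

CN(III) from CN(II)=64: (23·64)/(10 + 0.13·64) = 18400/229 ≈ 80.349
Max retention: S = 1000/(18400/229) − 10 = 225/92 in (≈ 2.446 in)
Ia = 0.2·(225/92) = 45/92 in ≈ 0.489 in
P − Ia = 8.090 − 0.489 = 8741/1150 ≈ 7.601 in (> 0, runoff occurs)
Q: (8741/1150)² ÷ (23107/2300) = 76405081/13286525 in (≈ 5.751 in)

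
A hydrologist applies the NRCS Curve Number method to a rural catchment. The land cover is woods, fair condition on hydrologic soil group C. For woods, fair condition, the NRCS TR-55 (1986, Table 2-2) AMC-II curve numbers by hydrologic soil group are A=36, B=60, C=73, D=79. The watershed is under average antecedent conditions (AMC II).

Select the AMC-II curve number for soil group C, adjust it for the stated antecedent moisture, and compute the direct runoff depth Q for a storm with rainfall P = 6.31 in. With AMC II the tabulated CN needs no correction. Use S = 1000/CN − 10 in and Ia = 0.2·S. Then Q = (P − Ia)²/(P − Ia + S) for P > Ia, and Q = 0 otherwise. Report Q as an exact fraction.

NRCS table: woods, fair condition, soil group C → CN(II) = 73
AMC II — tabulated CN = 73 applies directly.
Retention S: 1000/CN − 10 with CN=73.000 → S = 270/73 ≈ 3.699 in
Initial abstraction Ia = S/5 = (270/73)/5 = 54/73 ≈ 0.740 in
Excess rainfall: 6.310 − 0.740 = 5.570 in; P > Ia so Q > 0
Q: (40663/7300)² ÷ (67663/7300) = 1653479569/493939900 in (≈ 3.348 in)

Q = 1653479569/493939900 in ≈ 3.348 in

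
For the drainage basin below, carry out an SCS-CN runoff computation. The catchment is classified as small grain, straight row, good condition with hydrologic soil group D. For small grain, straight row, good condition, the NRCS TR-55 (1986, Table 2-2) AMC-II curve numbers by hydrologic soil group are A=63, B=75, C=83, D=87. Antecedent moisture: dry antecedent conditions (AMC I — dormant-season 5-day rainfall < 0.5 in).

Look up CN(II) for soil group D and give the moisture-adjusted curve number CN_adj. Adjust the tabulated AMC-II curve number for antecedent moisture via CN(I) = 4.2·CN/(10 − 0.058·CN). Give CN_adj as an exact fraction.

NRCS table: small grain, straight row, good condition, soil group D → CN(II) = 87
Dry (AMC I): CN(I) = 4.2·87/(10 − 0.058·87) = (1827/5)/(2477/500) = 182700/2477 ≈ 73.759

CN_adj = 182700/2477 ≈ 73.759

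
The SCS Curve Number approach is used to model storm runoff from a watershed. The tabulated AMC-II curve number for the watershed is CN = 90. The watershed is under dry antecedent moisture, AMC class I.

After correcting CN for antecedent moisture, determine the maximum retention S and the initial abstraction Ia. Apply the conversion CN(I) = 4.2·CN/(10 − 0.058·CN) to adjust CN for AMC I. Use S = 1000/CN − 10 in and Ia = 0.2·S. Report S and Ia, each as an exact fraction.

CN(I) from CN(II)=90: (4.2·90)/(10 − 0.058·90) = 18900/239 ≈ 79.079
Max retention: S = 1000/(18900/239) − 10 = 500/189 in (≈ 2.646 in)
Ia = 0.2·(500/189) = 100/189 in ≈ 0.529 in

S = 500/189 in ≈ 2.646 in; Ia = 100/189 in ≈ 0.529 in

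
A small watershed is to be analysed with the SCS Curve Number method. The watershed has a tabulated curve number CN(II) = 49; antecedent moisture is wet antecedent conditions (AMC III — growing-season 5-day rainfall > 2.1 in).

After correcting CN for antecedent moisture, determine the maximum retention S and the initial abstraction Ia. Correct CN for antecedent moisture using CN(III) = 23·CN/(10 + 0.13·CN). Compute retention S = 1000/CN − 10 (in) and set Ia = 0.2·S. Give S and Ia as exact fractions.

CN(III) from CN(II)=49: (23·49)/(10 + 0.13·49) = 112700/1637 ≈ 68.845
S = 1000/(112700/1637) − 10 = 5100/1127 in ≈ 4.525 in
Initial abstraction Ia = S/5 = (5100/1127)/5 = 1020/1127 ≈ 0.905 in

S = 5100/1127 in ≈ 4.525 in; Ia = 1020/1127 in ≈ 0.905 in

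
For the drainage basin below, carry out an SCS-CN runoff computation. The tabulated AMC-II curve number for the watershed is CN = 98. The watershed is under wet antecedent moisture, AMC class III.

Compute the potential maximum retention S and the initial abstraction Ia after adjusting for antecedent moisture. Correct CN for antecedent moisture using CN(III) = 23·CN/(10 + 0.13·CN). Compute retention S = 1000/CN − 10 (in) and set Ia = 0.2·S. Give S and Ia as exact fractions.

S = 100/1127 in ≈ 0.089 in; Ia = 20/1127 in ≈ 0.018 in

Wet (AMC III): CN(III) = 23·98/(10 + 0.13·98) = 2254/(1137/50) = 112700/1137 ≈ 99.120
Max retention: S = 1000/(112700/1137) − 10 = 100/1127 in (≈ 0.089 in)
Ia = 0.2S: 0.2·0.089 = 0.018 in (exactly 20/1127)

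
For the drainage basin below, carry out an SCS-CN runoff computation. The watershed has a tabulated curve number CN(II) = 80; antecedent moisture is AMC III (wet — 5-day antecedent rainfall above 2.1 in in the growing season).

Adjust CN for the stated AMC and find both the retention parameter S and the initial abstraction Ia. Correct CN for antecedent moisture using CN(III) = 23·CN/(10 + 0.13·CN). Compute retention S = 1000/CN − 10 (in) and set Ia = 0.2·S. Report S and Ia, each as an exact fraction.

Adjust CN=80 to AMC III: 23·80/(10 + 0.13·80) → 1840 ÷ (102/5) = 4600/51 ≈ 90.196
S = 1000/(4600/51) − 10 = 25/23 in ≈ 1.087 in
Ia = 0.2·(25/23) = 5/23 in ≈ 0.217 in

S = 25/23 in ≈ 1.087 in; Ia = 5/23 in ≈ 0.217 in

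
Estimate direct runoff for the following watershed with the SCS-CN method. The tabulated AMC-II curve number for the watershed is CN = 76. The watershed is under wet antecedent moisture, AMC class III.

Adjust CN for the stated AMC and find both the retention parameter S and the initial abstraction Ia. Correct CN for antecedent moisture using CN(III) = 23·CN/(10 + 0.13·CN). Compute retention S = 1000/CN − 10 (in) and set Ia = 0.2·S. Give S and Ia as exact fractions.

CN(III) from CN(II)=76: (23·76)/(10 + 0.13·76) = 43700/497 ≈ 87.928
Retention S: 1000/CN − 10 with CN=87.928 → S = 600/437 ≈ 1.373 in
Ia = 0.2S: 0.2·1.373 = 0.275 in (exactly 120/437)

S = 600/437 in ≈ 1.373 in; Ia = 120/437 in ≈ 0.275 in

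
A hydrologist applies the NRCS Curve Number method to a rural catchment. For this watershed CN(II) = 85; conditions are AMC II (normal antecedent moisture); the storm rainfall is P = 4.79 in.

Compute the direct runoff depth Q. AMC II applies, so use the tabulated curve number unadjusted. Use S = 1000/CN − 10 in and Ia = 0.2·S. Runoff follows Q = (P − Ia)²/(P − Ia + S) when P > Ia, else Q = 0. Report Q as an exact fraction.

Q = 56896849/17923100 in ≈ 3.174 in

Average conditions: CN = 85 (no AMC adjustment).
Retention S: 1000/CN − 10 with CN=85.000 → S = 30/17 ≈ 1.765 in
Ia = 0.2·(30/17) = 6/17 in ≈ 0.353 in
P − Ia = 4.790 − 0.353 = 7543/1700 ≈ 4.437 in (> 0, runoff occurs)
Runoff Q = (P−Ia)²/(P−Ia+S) = (4.437)²/(4.437+1.765) = 56896849/17923100 ≈ 3.174 in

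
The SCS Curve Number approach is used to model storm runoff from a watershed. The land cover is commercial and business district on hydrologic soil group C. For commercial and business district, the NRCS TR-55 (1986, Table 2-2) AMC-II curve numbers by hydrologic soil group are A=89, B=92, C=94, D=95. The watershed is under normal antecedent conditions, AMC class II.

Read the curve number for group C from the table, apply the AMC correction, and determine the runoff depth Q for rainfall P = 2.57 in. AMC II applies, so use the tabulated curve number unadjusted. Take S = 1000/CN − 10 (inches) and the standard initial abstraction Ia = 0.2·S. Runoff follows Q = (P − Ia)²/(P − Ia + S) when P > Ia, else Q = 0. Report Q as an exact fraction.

Q = 131767441/68051300 in ≈ 1.936 in

NRCS table: commercial and business district, soil group C → CN(II) = 94
Average conditions: CN = 94 (no AMC adjustment).
Retention S: 1000/CN − 10 with CN=94.000 → S = 30/47 ≈ 0.638 in
Initial abstraction Ia = S/5 = (30/47)/5 = 6/47 ≈ 0.128 in
Since P=2.570 > Ia=0.128: effective rainfall P−Ia = 11479/4700 in
Q: (11479/4700)² ÷ (14479/4700) = 131767441/68051300 in (≈ 1.936 in)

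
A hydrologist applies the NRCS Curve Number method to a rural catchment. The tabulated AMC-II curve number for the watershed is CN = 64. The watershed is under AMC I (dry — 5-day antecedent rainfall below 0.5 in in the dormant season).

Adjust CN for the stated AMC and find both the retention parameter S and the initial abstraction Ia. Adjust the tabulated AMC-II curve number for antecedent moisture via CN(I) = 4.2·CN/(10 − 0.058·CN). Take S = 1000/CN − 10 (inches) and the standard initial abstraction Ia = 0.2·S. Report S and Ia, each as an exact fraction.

S = 375/28 in ≈ 13.393 in; Ia = 75/28 in ≈ 2.679 in

Adjust CN=64 to AMC I: 4.2·64/(10 − 0.058·64) → (1344/5) ÷ (786/125) = 5600/131 ≈ 42.748
S = 1000/(5600/131) − 10 = 375/28 in ≈ 13.393 in
Ia = 0.2·(375/28) = 75/28 in ≈ 2.679 in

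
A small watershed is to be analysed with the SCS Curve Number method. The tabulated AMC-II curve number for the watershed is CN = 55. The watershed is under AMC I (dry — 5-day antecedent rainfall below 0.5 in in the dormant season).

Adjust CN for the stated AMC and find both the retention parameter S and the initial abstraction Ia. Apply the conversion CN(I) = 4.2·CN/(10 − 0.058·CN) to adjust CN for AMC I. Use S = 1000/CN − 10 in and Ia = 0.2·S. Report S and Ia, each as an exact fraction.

S = 1500/77 in ≈ 19.481 in; Ia = 300/77 in ≈ 3.896 in

Dry (AMC I): CN(I) = 4.2·55/(10 − 0.058·55) = 231/(681/100) = 7700/227 ≈ 33.921
Max retention: S = 1000/(7700/227) − 10 = 1500/77 in (≈ 19.481 in)
Ia = 0.2S: 0.2·19.481 = 3.896 in (exactly 300/77)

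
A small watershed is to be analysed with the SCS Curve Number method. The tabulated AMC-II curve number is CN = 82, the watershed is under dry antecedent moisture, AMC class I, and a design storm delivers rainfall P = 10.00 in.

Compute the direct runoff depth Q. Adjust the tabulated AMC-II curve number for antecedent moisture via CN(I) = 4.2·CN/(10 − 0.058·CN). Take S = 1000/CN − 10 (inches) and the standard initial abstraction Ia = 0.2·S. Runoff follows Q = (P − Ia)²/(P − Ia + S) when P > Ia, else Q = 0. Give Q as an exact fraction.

Q = 660490/116809 in ≈ 5.654 in

Dry (AMC I): CN(I) = 4.2·82/(10 − 0.058·82) = (1722/5)/(1311/250) = 28700/437 ≈ 65.675
Max retention: S = 1000/(28700/437) − 10 = 1500/287 in (≈ 5.226 in)
Ia = 0.2S: 0.2·5.226 = 1.045 in (exactly 300/287)
Excess rainfall: 10.000 − 1.045 = 8.955 in; P > Ia so Q > 0
Q: (2570/287)² ÷ (4070/287) = 660490/116809 in (≈ 5.654 in)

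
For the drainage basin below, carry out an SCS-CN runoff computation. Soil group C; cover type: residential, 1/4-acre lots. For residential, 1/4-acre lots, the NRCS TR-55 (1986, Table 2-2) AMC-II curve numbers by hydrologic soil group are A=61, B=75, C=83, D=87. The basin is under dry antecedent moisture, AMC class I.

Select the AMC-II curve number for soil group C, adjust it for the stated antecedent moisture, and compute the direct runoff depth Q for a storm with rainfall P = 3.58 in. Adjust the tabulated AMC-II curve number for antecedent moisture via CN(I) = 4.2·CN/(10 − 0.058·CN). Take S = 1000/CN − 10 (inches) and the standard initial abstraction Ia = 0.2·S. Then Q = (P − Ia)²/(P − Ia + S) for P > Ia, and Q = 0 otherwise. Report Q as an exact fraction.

Q = 51527638009/56821538550 in ≈ 0.907 in

NRCS table: residential, 1/4-acre lots, soil group C → CN(II) = 83
Adjust CN=83 to AMC I: 4.2·83/(10 − 0.058·83) → (1743/5) ÷ (2593/500) = 174300/2593 ≈ 67.219
Retention S: 1000/CN − 10 with CN=67.219 → S = 8500/1743 ≈ 4.877 in
Ia = 0.2·(8500/1743) = 1700/1743 in ≈ 0.975 in
Excess rainfall: 3.580 − 0.975 = 2.605 in; P > Ia so Q > 0
Q: (226997/87150)² ÷ (651997/87150) = 51527638009/56821538550 in (≈ 0.907 in)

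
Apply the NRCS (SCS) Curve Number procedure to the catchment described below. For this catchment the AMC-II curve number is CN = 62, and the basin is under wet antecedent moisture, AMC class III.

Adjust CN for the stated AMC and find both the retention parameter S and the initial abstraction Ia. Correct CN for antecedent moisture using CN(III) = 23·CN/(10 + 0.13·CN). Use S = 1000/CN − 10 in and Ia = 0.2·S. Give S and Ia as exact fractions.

S = 1900/713 in ≈ 2.665 in; Ia = 380/713 in ≈ 0.533 in

CN(III) from CN(II)=62: (23·62)/(10 + 0.13·62) = 71300/903 ≈ 78.959
Retention S: 1000/CN − 10 with CN=78.959 → S = 1900/713 ≈ 2.665 in
Ia = 0.2·(1900/713) = 380/713 in ≈ 0.533 in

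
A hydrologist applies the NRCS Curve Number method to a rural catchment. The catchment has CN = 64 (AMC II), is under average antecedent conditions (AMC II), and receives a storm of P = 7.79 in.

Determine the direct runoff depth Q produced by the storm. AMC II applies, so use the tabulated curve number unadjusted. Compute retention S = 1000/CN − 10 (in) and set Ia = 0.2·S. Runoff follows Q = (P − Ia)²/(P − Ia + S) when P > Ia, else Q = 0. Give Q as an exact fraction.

Q = 1776889/491600 in ≈ 3.615 in

Average conditions: CN = 64 (no AMC adjustment).
S = 1000/64 − 10 = 45/8 in ≈ 5.625 in
Ia = 0.2S: 0.2·5.625 = 1.125 in (exactly 9/8)
Since P=7.790 > Ia=1.125: effective rainfall P−Ia = 1333/200 in
Q: (1333/200)² ÷ (1229/100) = 1776889/491600 in (≈ 3.615 in)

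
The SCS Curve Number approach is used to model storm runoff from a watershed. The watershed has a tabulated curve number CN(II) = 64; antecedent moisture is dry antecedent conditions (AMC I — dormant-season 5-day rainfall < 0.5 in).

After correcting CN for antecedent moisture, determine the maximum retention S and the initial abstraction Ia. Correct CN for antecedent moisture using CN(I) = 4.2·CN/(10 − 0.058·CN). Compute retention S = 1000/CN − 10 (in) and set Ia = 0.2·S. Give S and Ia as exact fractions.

S = 375/28 in ≈ 13.393 in; Ia = 75/28 in ≈ 2.679 in

Dry (AMC I): CN(I) = 4.2·64/(10 − 0.058·64) = (1344/5)/(786/125) = 5600/131 ≈ 42.748
Retention S: 1000/CN − 10 with CN=42.748 → S = 375/28 ≈ 13.393 in
Ia = 0.2S: 0.2·13.393 = 2.679 in (exactly 75/28)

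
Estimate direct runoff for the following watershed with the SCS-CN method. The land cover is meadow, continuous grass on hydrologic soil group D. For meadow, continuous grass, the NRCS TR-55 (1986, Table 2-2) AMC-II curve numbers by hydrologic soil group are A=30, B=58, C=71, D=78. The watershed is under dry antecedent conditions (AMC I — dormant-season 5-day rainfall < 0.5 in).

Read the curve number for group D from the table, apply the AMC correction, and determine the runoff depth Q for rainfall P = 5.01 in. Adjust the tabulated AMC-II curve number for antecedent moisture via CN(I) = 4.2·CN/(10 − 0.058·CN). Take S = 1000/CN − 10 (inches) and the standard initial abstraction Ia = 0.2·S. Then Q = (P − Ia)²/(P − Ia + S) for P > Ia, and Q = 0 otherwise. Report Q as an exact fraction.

Q = 90191501761/69641126100 in ≈ 1.295 in

NRCS table: meadow, continuous grass, soil group D → CN(II) = 78
Dry (AMC I): CN(I) = 4.2·78/(10 − 0.058·78) = (1638/5)/(1369/250) = 81900/1369 ≈ 59.825
S = 1000/(81900/1369) − 10 = 5500/819 in ≈ 6.716 in
Initial abstraction Ia = S/5 = (5500/819)/5 = 1100/819 ≈ 1.343 in
Excess rainfall: 5.010 − 1.343 = 3.667 in; P > Ia so Q > 0
Q = (300319/81900)²/((300319/81900) + 5500/819) = (90191501761/6707610000)/(850319/81900) = 90191501761/69641126100 in ≈ 1.295 in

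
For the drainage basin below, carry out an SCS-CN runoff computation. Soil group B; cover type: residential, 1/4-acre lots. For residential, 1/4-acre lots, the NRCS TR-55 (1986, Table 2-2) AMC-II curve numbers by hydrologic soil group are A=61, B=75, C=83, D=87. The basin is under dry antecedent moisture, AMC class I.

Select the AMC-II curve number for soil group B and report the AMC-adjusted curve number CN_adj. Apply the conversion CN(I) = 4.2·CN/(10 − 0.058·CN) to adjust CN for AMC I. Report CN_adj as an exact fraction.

CN_adj = 6300/113 ≈ 55.752

NRCS table: residential, 1/4-acre lots, soil group B → CN(II) = 75
Dry (AMC I): CN(I) = 4.2·75/(10 − 0.058·75) = 315/(113/20) = 6300/113 ≈ 55.752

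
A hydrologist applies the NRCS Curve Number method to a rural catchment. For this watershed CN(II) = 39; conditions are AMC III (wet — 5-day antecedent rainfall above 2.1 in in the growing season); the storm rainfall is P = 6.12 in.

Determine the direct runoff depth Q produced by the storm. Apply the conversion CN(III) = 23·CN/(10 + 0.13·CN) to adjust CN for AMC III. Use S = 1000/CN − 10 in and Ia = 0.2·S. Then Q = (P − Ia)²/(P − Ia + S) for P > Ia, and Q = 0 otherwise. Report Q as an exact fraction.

Q = 11393641081/5813479425 in ≈ 1.960 in

Wet (AMC III): CN(III) = 23·39/(10 + 0.13·39) = 897/(1507/100) = 89700/1507 ≈ 59.522
S = 1000/(89700/1507) − 10 = 6100/897 in ≈ 6.800 in
Ia = 0.2S: 0.2·6.800 = 1.360 in (exactly 1220/897)
Since P=6.120 > Ia=1.360: effective rainfall P−Ia = 106741/22425 in
Q = (106741/22425)²/((106741/22425) + 6100/897) = (11393641081/502880625)/(259241/22425) = 11393641081/5813479425 in ≈ 1.960 in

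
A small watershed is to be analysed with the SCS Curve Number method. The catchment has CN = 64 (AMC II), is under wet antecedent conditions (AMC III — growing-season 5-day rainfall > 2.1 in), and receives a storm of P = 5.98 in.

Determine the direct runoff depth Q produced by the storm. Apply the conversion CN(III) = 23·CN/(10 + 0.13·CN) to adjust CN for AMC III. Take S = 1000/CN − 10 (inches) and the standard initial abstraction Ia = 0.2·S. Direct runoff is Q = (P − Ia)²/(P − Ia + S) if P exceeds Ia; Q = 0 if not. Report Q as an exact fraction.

Q = 159491641/41984200 in ≈ 3.799 in

Adjust CN=64 to AMC III: 23·64/(10 + 0.13·64) → 1472 ÷ (458/25) = 18400/229 ≈ 80.349
S = 1000/(18400/229) − 10 = 225/92 in ≈ 2.446 in
Ia = 0.2S: 0.2·2.446 = 0.489 in (exactly 45/92)
P − Ia = 5.980 − 0.489 = 12629/2300 ≈ 5.491 in (> 0, runoff occurs)
Q = (12629/2300)²/((12629/2300) + 225/92) = (159491641/5290000)/(9127/1150) = 159491641/41984200 in ≈ 3.799 in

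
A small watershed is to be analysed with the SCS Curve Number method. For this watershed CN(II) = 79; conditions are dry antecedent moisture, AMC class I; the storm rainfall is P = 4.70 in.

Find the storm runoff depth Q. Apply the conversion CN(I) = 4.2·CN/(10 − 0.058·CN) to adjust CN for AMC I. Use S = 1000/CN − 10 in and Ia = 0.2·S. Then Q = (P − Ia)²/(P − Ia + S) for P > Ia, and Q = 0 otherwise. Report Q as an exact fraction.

Q = 7360369/6093270 in ≈ 1.208 in

Adjust CN=79 to AMC I: 4.2·79/(10 − 0.058·79) → (1659/5) ÷ (2709/500) = 7900/129 ≈ 61.240
Max retention: S = 1000/(7900/129) − 10 = 500/79 in (≈ 6.329 in)
Ia = 0.2S: 0.2·6.329 = 1.266 in (exactly 100/79)
P − Ia = 4.700 − 1.266 = 2713/790 ≈ 3.434 in (> 0, runoff occurs)
Q: (2713/790)² ÷ (7713/790) = 7360369/6093270 in (≈ 1.208 in)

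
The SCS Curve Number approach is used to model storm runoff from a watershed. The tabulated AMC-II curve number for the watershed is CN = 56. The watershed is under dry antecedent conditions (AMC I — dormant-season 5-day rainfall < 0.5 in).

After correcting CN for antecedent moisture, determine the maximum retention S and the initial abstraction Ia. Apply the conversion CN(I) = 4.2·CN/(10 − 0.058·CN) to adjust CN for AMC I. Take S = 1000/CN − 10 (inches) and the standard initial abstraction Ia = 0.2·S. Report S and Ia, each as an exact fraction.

S = 2750/147 in ≈ 18.707 in; Ia = 550/147 in ≈ 3.741 in

Adjust CN=56 to AMC I: 4.2·56/(10 − 0.058·56) → (1176/5) ÷ (844/125) = 7350/211 ≈ 34.834
Max retention: S = 1000/(7350/211) − 10 = 2750/147 in (≈ 18.707 in)
Ia = 0.2·(2750/147) = 550/147 in ≈ 3.741 in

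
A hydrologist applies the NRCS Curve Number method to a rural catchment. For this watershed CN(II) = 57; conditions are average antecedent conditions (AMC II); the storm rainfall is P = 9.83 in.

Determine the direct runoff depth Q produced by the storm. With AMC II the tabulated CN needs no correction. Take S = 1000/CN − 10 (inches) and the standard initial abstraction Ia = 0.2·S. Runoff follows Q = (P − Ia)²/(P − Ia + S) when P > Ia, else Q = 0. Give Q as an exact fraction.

Average conditions: CN = 57 (no AMC adjustment).
Max retention: S = 1000/57 − 10 = 430/57 in (≈ 7.544 in)
Ia = 0.2S: 0.2·7.544 = 1.509 in (exactly 86/57)
Since P=9.830 > Ia=1.509: effective rainfall P−Ia = 47431/5700 in
Q = (47431/5700)²/((47431/5700) + 430/57) = (2249699761/32490000)/(90431/5700) = 2249699761/515456700 in ≈ 4.364 in

Q = 2249699761/515456700 in ≈ 4.364 in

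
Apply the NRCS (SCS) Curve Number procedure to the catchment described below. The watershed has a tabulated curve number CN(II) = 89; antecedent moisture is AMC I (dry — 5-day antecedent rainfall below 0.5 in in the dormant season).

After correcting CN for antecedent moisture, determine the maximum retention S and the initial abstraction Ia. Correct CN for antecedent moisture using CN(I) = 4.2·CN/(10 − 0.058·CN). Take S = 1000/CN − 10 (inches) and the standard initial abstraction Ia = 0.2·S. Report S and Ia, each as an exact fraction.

CN(I) from CN(II)=89: (4.2·89)/(10 − 0.058·89) = 186900/2419 ≈ 77.263
S = 1000/(186900/2419) − 10 = 5500/1869 in ≈ 2.943 in
Ia = 0.2S: 0.2·2.943 = 0.589 in (exactly 1100/1869)

S = 5500/1869 in ≈ 2.943 in; Ia = 1100/1869 in ≈ 0.589 in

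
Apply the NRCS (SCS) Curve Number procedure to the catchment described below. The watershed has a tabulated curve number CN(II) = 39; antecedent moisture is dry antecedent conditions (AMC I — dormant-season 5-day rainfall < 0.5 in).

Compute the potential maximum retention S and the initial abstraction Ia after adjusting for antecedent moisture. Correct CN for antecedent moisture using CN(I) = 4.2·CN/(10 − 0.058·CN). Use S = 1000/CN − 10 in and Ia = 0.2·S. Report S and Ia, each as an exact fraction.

S = 30500/819 in ≈ 37.241 in; Ia = 6100/819 in ≈ 7.448 in

CN(I) from CN(II)=39: (4.2·39)/(10 − 0.058·39) = 81900/3869 ≈ 21.168
Max retention: S = 1000/(81900/3869) − 10 = 30500/819 in (≈ 37.241 in)
Ia = 0.2·(30500/819) = 6100/819 in ≈ 7.448 in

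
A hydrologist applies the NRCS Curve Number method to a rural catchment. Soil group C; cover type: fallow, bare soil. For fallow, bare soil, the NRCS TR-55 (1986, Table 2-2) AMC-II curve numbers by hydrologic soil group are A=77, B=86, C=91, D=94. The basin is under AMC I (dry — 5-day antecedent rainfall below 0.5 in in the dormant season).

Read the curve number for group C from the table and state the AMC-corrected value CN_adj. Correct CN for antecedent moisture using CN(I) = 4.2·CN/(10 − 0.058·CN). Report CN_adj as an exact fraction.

CN_adj = 63700/787 ≈ 80.940

NRCS table: fallow, bare soil, soil group C → CN(II) = 91
CN(I) from CN(II)=91: (4.2·91)/(10 − 0.058·91) = 63700/787 ≈ 80.940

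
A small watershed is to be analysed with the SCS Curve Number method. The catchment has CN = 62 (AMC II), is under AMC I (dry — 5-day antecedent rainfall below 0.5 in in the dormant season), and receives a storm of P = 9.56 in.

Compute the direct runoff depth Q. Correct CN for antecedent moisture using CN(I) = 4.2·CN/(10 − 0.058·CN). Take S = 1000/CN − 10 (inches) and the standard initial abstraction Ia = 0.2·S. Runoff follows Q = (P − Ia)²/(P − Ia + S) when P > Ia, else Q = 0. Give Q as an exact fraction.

Adjust CN=62 to AMC I: 4.2·62/(10 − 0.058·62) → (1302/5) ÷ (1601/250) = 65100/1601 ≈ 40.662
Retention S: 1000/CN − 10 with CN=40.662 → S = 9500/651 ≈ 14.593 in
Initial abstraction Ia = S/5 = (9500/651)/5 = 1900/651 ≈ 2.919 in
Excess rainfall: 9.560 − 2.919 = 6.641 in; P > Ia so Q > 0
Q = (108089/16275)²/((108089/16275) + 9500/651) = (11683231921/264875625)/(345589/16275) = 11683231921/5624460975 in ≈ 2.077 in

Q = 11683231921/5624460975 in ≈ 2.077 in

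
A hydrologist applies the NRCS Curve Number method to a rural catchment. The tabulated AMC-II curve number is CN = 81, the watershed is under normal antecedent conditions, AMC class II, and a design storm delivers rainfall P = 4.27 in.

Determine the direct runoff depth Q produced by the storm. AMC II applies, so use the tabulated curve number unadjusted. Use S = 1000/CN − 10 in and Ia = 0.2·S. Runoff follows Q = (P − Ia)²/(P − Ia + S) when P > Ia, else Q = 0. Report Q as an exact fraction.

Q = 947839369/403274700 in ≈ 2.350 in

AMC II — tabulated CN = 81 applies directly.
Retention S: 1000/CN − 10 with CN=81.000 → S = 190/81 ≈ 2.346 in
Ia = 0.2S: 0.2·2.346 = 0.469 in (exactly 38/81)
P − Ia = 4.270 − 0.469 = 30787/8100 ≈ 3.801 in (> 0, runoff occurs)
Runoff Q = (P−Ia)²/(P−Ia+S) = (3.801)²/(3.801+2.346) = 947839369/403274700 ≈ 2.350 in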